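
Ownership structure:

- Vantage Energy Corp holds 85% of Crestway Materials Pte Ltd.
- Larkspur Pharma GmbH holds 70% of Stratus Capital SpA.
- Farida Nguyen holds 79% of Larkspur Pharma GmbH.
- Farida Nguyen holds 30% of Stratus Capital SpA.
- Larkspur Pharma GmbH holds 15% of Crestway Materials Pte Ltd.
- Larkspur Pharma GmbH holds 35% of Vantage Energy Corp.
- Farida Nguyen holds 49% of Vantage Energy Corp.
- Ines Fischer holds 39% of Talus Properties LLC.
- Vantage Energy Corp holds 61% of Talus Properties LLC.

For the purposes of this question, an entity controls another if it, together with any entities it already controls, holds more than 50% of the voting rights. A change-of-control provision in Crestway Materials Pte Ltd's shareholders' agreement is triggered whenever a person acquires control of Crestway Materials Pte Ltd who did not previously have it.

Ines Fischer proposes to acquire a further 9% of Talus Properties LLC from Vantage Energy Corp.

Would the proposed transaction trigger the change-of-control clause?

The purchase adds only to Ines's holdings (Vantage's stake shrinks), so Ines is the only person who could newly come to control Crestway.
Ines's largest direct stake is 39% in Talus, which does not meet the threshold, so Ines controls no company.
Neither Ines nor any entity Ines controls holds any voting interest in Crestway.
So before the transaction, Ines does not control Crestway.
After the purchase, Ines's direct stake in Talus rises to 39% + 9% = 48%, and Vantage's stake falls to 52%.
Ines's side now holds 48% of Talus, not > 50%, so Ines still does not control Talus.
After the transaction, neither Ines nor any entity Ines controls holds a voting interest in Crestway, so Ines still does not control it.
No new person acquires control, so the clause is not triggered.

No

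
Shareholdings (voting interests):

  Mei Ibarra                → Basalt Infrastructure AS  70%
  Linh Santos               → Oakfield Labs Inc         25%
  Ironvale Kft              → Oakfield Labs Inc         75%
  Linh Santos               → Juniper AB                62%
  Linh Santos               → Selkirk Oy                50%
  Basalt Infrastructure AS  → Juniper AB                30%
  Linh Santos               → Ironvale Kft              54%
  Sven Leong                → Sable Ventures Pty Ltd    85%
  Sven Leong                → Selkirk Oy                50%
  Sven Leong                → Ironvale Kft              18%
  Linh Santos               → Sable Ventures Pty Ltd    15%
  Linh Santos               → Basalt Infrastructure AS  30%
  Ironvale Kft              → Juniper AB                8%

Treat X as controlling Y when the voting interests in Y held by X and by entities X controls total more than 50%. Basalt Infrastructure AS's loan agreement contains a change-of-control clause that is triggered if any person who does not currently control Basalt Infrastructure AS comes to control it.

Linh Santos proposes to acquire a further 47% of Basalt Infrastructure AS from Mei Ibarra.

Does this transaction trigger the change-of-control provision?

Yes

The purchase adds only to Linh's holdings (Mei's stake shrinks), so Linh is the only person who could newly come to control Basalt.
Linh holds 54% of Ironvale, so Linh controls Ironvale.
Linh and Ironvale together hold 25% + 75% = 100% of Oakfield, so Linh controls Oakfield.
Linh and Ironvale together hold 62% + 8% = 70% of Juniper, so Linh controls Juniper.
In Basalt, Linh's side holds only 30%, not > 50%.
So before the transaction, Linh does not control Basalt.
After the purchase, Linh's direct stake in Basalt rises to 30% + 47% = 77%, and Mei's stake falls to 23%.
Linh holds 77% of Basalt, so Linh controls Basalt.
Linh did not control Basalt before and does after, so the clause is triggered.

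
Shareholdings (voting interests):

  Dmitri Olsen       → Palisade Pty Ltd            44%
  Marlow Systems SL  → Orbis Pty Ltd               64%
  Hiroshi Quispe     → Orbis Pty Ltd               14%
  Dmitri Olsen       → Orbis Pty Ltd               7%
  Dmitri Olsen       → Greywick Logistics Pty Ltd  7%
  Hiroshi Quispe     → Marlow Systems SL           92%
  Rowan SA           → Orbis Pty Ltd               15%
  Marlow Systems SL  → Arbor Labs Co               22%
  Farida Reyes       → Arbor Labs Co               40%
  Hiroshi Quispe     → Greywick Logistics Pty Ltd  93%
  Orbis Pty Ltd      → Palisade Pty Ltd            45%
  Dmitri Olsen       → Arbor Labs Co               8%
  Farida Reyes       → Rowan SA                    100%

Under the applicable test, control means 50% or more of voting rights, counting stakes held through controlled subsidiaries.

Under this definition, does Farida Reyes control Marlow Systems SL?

Farida holds 100% of Rowan, so Farida controls Rowan.
Neither Farida nor any entity Farida controls holds any voting interest in Marlow.
So Farida does not control Marlow.

No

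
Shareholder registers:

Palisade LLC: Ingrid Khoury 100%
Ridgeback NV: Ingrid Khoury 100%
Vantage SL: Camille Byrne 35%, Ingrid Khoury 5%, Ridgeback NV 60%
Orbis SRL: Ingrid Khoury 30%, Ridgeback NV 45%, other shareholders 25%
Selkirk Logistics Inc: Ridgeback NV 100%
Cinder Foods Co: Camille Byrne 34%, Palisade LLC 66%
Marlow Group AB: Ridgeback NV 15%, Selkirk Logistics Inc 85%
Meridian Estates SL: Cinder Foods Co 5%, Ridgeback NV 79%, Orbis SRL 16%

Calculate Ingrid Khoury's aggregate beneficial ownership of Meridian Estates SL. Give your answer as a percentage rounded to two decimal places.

94.30%

Ingrid reaches Meridian along 4 paths.
Via Palisade → Cinder: 100% × 66% × 5% = 3.3%.
Via Ridgeback: 100% × 79% = 79%.
Via Orbis: 30% × 16% = 4.8%.
Via Ridgeback → Orbis: 100% × 45% × 16% = 7.2%.
Total: 3.3% + 79% + 4.8% + 7.2% = 94.3%.
Rounded: 94.30%.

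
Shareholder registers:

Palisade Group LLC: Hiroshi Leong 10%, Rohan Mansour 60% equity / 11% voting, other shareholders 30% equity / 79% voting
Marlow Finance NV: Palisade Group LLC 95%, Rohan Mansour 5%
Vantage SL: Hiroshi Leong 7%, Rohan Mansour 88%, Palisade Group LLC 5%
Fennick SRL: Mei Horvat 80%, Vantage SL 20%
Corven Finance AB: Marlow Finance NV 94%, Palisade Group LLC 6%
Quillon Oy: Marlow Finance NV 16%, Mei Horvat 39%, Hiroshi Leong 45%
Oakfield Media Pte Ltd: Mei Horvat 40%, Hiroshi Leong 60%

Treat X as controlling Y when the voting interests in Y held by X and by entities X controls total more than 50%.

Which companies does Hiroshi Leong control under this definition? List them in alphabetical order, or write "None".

Oakfield Media Pte Ltd

Hiroshi holds 60% of Oakfield, so Hiroshi controls Oakfield.
No other company's threshold is met.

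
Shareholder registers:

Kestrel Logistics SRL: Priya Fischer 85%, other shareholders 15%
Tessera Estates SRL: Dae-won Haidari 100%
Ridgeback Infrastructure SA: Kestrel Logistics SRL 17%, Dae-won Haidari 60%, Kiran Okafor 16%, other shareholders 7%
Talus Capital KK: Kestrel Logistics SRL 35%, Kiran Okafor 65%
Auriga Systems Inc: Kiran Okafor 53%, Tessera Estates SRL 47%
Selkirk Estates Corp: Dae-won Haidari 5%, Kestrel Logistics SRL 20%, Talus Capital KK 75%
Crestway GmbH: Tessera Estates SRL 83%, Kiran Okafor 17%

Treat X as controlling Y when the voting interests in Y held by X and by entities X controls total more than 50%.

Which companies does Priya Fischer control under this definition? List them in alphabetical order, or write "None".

Priya holds 85% of Kestrel, so Priya controls Kestrel.
No other company's threshold is met.

Kestrel Logistics SRL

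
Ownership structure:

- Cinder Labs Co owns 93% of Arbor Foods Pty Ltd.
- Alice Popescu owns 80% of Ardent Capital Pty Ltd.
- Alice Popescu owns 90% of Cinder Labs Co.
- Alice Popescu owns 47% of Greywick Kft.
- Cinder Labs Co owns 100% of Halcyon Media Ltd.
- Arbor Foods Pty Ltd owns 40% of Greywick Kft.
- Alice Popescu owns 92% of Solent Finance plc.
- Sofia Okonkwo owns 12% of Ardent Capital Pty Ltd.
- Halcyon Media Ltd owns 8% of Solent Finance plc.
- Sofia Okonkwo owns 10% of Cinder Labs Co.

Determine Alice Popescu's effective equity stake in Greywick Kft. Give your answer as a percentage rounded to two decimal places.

Alice reaches Greywick along 2 paths.
Via Cinder → Arbor: 90% × 93% × 40% = 33.48%.
Direct stake: 47% = 47%.
Total: 33.48% + 47% = 80.48%.

80.48%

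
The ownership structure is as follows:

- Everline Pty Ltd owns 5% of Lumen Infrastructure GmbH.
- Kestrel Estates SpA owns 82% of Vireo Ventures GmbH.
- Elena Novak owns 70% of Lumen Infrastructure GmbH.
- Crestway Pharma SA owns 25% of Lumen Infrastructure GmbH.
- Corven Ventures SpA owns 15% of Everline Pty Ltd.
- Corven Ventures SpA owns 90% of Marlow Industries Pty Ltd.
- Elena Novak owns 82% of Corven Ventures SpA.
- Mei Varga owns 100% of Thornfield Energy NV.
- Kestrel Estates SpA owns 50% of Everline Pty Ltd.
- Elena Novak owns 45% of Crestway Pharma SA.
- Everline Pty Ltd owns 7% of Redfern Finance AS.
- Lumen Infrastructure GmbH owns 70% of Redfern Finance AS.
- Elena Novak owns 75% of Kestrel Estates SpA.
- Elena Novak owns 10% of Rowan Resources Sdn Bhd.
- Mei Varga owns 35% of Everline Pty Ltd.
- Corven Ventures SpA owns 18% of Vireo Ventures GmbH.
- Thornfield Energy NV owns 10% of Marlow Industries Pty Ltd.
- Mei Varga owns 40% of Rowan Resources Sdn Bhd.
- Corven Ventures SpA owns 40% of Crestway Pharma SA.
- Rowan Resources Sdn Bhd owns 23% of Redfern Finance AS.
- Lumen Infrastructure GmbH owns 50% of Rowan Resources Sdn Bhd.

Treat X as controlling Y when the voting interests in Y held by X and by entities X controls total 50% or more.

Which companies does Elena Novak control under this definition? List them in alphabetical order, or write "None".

Elena holds 75% of Kestrel, so Elena controls Kestrel.
Elena holds 82% of Corven, so Elena controls Corven.
Corven and Kestrel together hold 15% + 50% = 65% of Everline, so Elena controls Everline.
Corven and Elena together hold 40% + 45% = 85% of Crestway, so Elena controls Crestway.
Corven and Kestrel together hold 18% + 82% = 100% of Vireo, so Elena controls Vireo.
Elena and Crestway and Everline together hold 70% + 25% + 5% = 100% of Lumen, so Elena controls Lumen.
Elena and Lumen together hold 10% + 50% = 60% of Rowan, so Elena controls Rowan.
Corven holds 90% of Marlow, so Elena controls Marlow.
Everline and Lumen and Rowan together hold 7% + 70% + 23% = 100% of Redfern, so Elena controls Redfern.
No other company's threshold is met.

Corven Ventures SpA, Crestway Pharma SA, Everline Pty Ltd, Kestrel Estates SpA, Lumen Infrastructure GmbH, Marlow Industries Pty Ltd, Redfern Finance AS, Rowan Resources Sdn Bhd, Vireo Ventures GmbH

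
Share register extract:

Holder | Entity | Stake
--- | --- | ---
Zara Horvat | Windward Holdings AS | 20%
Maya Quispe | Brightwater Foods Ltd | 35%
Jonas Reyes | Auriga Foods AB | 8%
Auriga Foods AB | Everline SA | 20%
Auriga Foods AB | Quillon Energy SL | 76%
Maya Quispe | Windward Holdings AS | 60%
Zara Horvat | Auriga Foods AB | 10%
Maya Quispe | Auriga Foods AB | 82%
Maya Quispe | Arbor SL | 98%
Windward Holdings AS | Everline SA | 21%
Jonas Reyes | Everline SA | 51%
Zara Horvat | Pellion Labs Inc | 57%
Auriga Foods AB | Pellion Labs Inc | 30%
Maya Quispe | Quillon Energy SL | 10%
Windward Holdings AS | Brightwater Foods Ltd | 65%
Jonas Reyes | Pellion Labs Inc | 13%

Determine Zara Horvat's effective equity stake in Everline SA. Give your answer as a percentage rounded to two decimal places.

Zara reaches Everline along 2 paths.
Via Windward: 20% × 21% = 4.2%.
Via Auriga: 10% × 20% = 2%.
Total: 4.2% + 2% = 6.2%.
Rounded: 6.20%.

6.20%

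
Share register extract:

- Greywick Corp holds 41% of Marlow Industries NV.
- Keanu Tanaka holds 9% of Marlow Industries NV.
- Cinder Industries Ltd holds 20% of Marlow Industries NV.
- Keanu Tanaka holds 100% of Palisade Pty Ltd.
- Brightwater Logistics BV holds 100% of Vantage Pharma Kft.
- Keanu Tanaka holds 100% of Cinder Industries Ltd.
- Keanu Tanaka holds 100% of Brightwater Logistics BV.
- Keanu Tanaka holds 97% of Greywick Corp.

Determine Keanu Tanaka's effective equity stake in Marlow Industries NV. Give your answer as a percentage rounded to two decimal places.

68.77%

Keanu reaches Marlow along 3 paths.
Via Greywick: 97% × 41% = 39.77%.
Via Cinder: 100% × 20% = 20%.
Direct stake: 9% = 9%.
Total: 39.77% + 20% + 9% = 68.77%.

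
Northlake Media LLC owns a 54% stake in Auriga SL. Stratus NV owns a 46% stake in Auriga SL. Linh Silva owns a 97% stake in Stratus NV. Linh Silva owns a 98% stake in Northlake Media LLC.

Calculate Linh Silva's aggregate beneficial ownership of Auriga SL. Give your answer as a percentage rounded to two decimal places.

Linh reaches Auriga along 2 paths.
Via Stratus: 97% × 46% = 44.62%.
Via Northlake: 98% × 54% = 52.92%.
Total: 44.62% + 52.92% = 97.54%.

97.54%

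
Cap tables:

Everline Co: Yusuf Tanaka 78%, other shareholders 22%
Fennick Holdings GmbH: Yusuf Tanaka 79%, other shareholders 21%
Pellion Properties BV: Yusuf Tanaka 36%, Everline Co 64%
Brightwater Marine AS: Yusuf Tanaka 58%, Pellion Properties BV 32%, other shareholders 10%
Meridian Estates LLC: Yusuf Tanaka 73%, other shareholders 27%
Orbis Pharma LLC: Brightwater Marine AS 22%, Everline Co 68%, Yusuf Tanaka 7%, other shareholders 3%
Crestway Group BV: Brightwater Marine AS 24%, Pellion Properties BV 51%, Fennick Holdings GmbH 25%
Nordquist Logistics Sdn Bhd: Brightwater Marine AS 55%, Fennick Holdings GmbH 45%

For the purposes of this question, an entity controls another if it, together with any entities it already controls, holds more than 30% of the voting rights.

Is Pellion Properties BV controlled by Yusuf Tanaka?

Yes

Yusuf holds 78% of Everline, so Yusuf controls Everline.
Yusuf and Everline together hold 36% + 64% = 100% of Pellion, so Yusuf controls Pellion.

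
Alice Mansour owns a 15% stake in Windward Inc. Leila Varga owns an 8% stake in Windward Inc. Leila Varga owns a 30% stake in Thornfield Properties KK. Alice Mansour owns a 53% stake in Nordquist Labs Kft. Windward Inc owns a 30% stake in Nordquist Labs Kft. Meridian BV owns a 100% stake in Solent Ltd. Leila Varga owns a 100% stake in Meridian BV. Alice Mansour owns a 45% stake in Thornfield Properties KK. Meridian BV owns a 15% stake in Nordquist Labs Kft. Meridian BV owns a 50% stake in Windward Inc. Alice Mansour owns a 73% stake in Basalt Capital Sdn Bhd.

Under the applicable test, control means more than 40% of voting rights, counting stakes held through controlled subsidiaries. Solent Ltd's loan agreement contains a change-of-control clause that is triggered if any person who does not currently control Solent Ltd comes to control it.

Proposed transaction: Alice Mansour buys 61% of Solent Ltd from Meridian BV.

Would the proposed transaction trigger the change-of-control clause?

The purchase adds only to Alice's holdings (Meridian's stake shrinks), so Alice is the only person who could newly come to control Solent.
Alice holds 53% of Nordquist, so Alice controls Nordquist.
Alice holds 73% of Basalt, so Alice controls Basalt.
Alice holds 45% of Thornfield, so Alice controls Thornfield.
Neither Alice nor any entity Alice controls holds any voting interest in Solent.
So before the transaction, Alice does not control Solent.
After the purchase, Alice holds 61% of Solent directly, and Meridian's stake falls to 39%.
Alice holds 61% of Solent, so Alice controls Solent.
Alice did not control Solent before and does after, so the clause is triggered.

Yes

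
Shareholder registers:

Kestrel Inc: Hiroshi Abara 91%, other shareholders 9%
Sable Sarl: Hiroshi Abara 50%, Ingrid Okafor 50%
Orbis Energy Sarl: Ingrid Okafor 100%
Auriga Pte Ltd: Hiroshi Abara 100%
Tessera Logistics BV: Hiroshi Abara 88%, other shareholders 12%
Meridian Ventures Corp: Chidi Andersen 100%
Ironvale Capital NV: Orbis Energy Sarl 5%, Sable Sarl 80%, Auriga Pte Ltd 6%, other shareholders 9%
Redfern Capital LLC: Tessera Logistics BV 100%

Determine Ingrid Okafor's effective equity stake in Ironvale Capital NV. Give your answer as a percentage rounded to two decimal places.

Ingrid reaches Ironvale along 2 paths.
Via Orbis: 100% × 5% = 5%.
Via Sable: 50% × 80% = 40%.
Total: 5% + 40% = 45%.
Rounded: 45.00%.

45.00%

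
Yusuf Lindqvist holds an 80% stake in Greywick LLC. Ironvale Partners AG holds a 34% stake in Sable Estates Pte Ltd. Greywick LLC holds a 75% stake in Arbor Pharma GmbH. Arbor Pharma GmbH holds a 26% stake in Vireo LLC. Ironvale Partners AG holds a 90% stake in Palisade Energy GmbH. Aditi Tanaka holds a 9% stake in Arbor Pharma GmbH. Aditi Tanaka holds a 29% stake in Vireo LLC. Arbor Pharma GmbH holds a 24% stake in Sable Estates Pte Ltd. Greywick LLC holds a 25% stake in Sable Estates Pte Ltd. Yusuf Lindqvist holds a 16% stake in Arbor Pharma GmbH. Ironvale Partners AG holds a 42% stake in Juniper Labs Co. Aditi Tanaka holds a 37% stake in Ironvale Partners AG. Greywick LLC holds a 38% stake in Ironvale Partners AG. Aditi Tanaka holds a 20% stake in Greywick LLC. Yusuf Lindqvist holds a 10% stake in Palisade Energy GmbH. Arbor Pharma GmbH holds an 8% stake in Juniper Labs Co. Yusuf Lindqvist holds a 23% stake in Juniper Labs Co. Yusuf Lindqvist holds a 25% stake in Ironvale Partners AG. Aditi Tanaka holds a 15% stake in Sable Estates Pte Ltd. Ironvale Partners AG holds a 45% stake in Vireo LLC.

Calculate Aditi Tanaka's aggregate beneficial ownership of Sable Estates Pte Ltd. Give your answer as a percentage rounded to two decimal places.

40.92%

Aditi reaches Sable along 6 paths.
Via Ironvale: 37% × 34% = 12.58%.
Via Greywick → Ironvale: 20% × 38% × 34% = 2.584%.
Via Greywick: 20% × 25% = 5%.
Via Arbor: 9% × 24% = 2.16%.
Via Greywick → Arbor: 20% × 75% × 24% = 3.6%.
Direct stake: 15% = 15%.
Total: 12.58% + 2.584% + 5% + 2.16% + 3.6% + 15% = 40.924%.
Rounded: 40.92%.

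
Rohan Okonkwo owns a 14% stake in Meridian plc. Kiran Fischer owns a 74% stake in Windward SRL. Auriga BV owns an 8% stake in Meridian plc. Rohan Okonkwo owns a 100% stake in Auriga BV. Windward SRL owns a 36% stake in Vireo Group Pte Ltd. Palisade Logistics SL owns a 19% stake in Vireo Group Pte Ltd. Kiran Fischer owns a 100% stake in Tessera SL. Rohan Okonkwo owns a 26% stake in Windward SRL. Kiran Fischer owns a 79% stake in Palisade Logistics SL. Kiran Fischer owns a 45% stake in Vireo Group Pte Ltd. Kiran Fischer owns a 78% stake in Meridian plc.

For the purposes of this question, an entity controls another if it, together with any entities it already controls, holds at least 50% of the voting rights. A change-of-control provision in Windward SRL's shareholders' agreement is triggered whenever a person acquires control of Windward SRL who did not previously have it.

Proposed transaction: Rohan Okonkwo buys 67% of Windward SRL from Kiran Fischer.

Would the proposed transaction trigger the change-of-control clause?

The purchase adds only to Rohan's holdings (Kiran's stake shrinks), so Rohan is the only person who could newly come to control Windward.
Rohan holds 100% of Auriga, so Rohan controls Auriga.
In Windward, Rohan's side holds only 26%, not ≥ 50%.
So before the transaction, Rohan does not control Windward.
After the purchase, Rohan's direct stake in Windward rises to 26% + 67% = 93%, and Kiran's stake falls to 7%.
Rohan holds 93% of Windward, so Rohan controls Windward.
Rohan did not control Windward before and does after, so the clause is triggered.

Yes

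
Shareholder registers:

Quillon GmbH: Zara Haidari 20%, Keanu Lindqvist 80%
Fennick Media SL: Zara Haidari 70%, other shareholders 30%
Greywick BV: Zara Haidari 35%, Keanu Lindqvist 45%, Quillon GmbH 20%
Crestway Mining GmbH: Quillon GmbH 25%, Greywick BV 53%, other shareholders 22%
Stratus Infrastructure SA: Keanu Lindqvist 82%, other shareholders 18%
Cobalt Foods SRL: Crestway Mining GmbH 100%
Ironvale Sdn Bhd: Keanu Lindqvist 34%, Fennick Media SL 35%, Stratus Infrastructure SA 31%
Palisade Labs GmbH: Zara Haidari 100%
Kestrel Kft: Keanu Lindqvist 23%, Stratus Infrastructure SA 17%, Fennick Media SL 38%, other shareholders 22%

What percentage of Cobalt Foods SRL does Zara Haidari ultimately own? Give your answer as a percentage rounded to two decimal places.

25.67%

Zara reaches Cobalt along 3 paths.
Via Quillon → Crestway: 20% × 25% × 100% = 5%.
Via Greywick → Crestway: 35% × 53% × 100% = 18.55%.
Via Quillon → Greywick → Crestway: 20% × 20% × 53% × 100% = 2.12%.
Total: 5% + 18.55% + 2.12% = 25.67%.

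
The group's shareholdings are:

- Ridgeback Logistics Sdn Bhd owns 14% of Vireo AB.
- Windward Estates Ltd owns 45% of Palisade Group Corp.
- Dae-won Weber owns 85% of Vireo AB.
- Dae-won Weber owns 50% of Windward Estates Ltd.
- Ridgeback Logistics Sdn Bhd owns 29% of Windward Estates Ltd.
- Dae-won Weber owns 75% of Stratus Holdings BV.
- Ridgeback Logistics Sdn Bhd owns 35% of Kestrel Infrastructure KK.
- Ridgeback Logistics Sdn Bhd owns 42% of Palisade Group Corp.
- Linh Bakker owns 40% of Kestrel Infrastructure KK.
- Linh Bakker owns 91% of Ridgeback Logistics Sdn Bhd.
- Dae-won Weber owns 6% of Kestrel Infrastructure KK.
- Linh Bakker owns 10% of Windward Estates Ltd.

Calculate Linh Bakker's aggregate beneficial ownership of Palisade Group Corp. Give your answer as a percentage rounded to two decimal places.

54.60%

Linh reaches Palisade along 3 paths.
Via Ridgeback: 91% × 42% = 38.22%.
Via Ridgeback → Windward: 91% × 29% × 45% = 11.8755%.
Via Windward: 10% × 45% = 4.5%.
Total: 38.22% + 11.8755% + 4.5% = 54.5955%.
Rounded: 54.60%.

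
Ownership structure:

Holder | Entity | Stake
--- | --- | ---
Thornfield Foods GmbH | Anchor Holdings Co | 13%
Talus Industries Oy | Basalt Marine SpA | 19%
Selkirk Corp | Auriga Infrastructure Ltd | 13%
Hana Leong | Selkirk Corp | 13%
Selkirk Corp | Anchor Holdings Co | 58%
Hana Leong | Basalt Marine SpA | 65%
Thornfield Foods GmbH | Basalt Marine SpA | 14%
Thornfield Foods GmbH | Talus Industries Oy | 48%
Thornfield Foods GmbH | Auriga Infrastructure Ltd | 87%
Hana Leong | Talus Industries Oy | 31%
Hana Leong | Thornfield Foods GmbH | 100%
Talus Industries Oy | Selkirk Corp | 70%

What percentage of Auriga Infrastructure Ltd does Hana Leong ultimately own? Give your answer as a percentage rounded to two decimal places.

95.88%

Hana reaches Auriga along 4 paths.
Via Thornfield: 100% × 87% = 87%.
Via Selkirk: 13% × 13% = 1.69%.
Via Talus → Selkirk: 31% × 70% × 13% = 2.821%.
Via Thornfield → Talus → Selkirk: 100% × 48% × 70% × 13% = 4.368%.
Total: 87% + 1.69% + 2.821% + 4.368% = 95.879%.
Rounded: 95.88%.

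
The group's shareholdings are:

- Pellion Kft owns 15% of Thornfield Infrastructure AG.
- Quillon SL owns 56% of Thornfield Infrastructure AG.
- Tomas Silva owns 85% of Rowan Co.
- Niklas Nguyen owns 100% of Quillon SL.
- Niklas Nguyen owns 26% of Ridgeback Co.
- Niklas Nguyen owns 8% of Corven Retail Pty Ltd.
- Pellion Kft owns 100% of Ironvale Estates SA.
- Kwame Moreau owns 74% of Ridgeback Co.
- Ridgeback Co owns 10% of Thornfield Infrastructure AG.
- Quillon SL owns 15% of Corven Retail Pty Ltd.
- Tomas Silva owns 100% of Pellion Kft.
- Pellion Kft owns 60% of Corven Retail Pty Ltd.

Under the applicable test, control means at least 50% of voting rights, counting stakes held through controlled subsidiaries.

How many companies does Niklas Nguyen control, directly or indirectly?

Niklas holds 100% of Quillon, so Niklas controls Quillon.
Quillon holds 56% of Thornfield, so Niklas controls Thornfield.
No other company's threshold is met.
Niklas controls 2 companies.

2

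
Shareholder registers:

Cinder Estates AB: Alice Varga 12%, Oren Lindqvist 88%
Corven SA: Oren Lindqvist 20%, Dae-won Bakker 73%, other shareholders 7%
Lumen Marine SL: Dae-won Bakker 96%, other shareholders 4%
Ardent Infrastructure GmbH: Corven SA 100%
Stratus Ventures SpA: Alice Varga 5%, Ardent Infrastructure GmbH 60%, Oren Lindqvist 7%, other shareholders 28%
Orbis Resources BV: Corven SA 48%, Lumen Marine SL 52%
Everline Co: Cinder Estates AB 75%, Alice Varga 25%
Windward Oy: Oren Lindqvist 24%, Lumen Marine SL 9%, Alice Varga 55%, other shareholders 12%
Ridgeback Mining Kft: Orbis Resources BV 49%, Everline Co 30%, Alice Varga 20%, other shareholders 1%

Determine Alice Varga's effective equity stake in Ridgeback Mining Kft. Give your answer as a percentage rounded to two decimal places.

Alice reaches Ridgeback along 3 paths.
Via Cinder → Everline: 12% × 75% × 30% = 2.7%.
Via Everline: 25% × 30% = 7.5%.
Direct stake: 20% = 20%.
Total: 2.7% + 7.5% + 20% = 30.2%.
Rounded: 30.20%.

30.20%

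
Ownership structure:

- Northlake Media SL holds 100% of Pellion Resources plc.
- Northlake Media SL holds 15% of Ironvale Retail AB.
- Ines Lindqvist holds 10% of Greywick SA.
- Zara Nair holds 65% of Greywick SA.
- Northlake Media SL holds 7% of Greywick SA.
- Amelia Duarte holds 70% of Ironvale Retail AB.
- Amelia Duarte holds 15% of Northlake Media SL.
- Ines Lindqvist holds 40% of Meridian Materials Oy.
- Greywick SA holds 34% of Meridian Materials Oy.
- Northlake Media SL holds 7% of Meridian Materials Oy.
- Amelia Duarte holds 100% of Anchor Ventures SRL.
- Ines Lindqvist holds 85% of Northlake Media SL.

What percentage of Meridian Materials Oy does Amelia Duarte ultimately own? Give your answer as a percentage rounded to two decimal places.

Amelia reaches Meridian along 2 paths.
Via Northlake → Greywick: 15% × 7% × 34% = 0.357%.
Via Northlake: 15% × 7% = 1.05%.
Total: 0.357% + 1.05% = 1.407%.
Rounded: 1.41%.

1.41%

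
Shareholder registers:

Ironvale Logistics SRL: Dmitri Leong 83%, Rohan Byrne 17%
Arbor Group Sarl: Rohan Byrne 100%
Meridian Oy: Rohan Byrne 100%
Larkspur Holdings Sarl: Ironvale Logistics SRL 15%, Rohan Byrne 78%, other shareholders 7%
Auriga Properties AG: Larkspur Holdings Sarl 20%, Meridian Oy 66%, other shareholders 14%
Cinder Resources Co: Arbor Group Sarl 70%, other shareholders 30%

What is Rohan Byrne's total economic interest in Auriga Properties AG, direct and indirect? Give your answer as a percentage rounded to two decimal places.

82.11%

Rohan reaches Auriga along 3 paths.
Via Ironvale → Larkspur: 17% × 15% × 20% = 0.51%.
Via Larkspur: 78% × 20% = 15.6%.
Via Meridian: 100% × 66% = 66%.
Total: 0.51% + 15.6% + 66% = 82.11%.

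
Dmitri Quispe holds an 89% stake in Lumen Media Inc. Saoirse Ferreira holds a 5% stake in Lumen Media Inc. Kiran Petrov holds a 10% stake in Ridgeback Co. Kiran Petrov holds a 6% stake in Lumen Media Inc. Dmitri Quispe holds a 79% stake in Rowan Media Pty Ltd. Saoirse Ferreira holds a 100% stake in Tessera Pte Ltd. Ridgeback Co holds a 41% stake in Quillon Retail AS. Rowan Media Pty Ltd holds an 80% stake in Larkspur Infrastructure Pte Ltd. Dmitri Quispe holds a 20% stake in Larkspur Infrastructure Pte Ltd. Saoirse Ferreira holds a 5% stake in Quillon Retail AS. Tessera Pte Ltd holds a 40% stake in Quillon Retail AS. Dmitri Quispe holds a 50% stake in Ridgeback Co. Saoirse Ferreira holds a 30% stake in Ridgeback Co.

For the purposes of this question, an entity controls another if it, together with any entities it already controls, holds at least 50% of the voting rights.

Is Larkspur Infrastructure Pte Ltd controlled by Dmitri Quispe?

Yes

Dmitri holds 79% of Rowan, so Dmitri controls Rowan.
Dmitri and Rowan together hold 20% + 80% = 100% of Larkspur, so Dmitri controls Larkspur.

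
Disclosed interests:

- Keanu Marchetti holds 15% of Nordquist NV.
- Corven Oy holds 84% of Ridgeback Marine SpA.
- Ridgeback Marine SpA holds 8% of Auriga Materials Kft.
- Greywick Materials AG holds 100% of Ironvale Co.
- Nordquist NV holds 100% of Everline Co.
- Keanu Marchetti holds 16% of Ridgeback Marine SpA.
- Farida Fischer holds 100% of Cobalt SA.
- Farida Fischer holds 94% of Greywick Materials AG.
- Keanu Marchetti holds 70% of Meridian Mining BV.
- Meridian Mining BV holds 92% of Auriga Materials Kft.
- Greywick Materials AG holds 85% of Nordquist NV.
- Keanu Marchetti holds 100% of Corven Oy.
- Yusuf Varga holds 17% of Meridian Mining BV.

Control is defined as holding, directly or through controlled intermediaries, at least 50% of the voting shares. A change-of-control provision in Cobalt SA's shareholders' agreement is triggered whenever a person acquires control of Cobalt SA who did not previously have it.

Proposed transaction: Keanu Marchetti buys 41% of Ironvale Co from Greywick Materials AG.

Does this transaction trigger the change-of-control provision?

The purchase adds only to Keanu's holdings (Greywick's stake shrinks), so Keanu is the only person who could newly come to control Cobalt.
Keanu holds 100% of Corven, so Keanu controls Corven.
Keanu holds 70% of Meridian, so Keanu controls Meridian.
Keanu and Corven together hold 16% + 84% = 100% of Ridgeback, so Keanu controls Ridgeback.
Ridgeback and Meridian together hold 8% + 92% = 100% of Auriga, so Keanu controls Auriga.
Neither Keanu nor any entity Keanu controls holds any voting interest in Cobalt.
So before the transaction, Keanu does not control Cobalt.
After the purchase, Keanu holds 41% of Ironvale directly, and Greywick's stake falls to 59%.
Keanu's side now holds 41% of Ironvale, not ≥ 50%, so Keanu still does not control Ironvale.
After the transaction, neither Keanu nor any entity Keanu controls holds a voting interest in Cobalt, so Keanu still does not control it.
No new person acquires control, so the clause is not triggered.

No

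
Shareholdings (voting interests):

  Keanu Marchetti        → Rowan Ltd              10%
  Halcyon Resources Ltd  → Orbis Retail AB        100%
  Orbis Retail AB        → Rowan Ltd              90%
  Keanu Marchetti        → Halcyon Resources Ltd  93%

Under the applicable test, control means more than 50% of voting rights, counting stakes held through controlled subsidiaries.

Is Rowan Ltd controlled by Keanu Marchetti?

Keanu holds 93% of Halcyon, so Keanu controls Halcyon.
Halcyon holds 100% of Orbis, so Keanu controls Orbis.
Keanu and Orbis together hold 10% + 90% = 100% of Rowan, so Keanu controls Rowan.

Yes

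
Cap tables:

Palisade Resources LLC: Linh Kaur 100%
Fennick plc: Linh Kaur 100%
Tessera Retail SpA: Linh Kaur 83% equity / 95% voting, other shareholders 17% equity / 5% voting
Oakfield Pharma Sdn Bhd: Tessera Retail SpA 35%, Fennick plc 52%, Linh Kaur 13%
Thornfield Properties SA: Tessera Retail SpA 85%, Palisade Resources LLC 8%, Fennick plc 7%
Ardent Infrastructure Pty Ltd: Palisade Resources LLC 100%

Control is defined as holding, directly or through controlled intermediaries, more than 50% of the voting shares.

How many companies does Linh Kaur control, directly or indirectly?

Linh holds 100% of Palisade, so Linh controls Palisade.
Linh holds 100% of Fennick, so Linh controls Fennick.
Linh holds 95% of Tessera, so Linh controls Tessera.
Tessera and Fennick and Linh together hold 35% + 52% + 13% = 100% of Oakfield, so Linh controls Oakfield.
Tessera and Palisade and Fennick together hold 85% + 8% + 7% = 100% of Thornfield, so Linh controls Thornfield.
Palisade holds 100% of Ardent, so Linh controls Ardent.
Linh controls 6 companies.

6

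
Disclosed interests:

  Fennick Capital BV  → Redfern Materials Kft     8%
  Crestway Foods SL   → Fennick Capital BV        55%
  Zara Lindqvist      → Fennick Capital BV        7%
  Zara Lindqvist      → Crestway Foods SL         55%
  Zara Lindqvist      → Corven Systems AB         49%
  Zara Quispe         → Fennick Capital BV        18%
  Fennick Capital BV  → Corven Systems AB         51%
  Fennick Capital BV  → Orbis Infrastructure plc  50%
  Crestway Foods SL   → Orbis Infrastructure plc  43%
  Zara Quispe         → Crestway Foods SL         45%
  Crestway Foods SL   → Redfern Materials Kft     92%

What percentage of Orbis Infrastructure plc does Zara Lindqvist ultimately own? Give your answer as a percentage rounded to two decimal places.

42.28%

Zara Lindqvist reaches Orbis along 3 paths.
Via Crestway → Fennick: 55% × 55% × 50% = 15.125%.
Via Fennick: 7% × 50% = 3.5%.
Via Crestway: 55% × 43% = 23.65%.
Total: 15.125% + 3.5% + 23.65% = 42.275%.
Rounded: 42.28%.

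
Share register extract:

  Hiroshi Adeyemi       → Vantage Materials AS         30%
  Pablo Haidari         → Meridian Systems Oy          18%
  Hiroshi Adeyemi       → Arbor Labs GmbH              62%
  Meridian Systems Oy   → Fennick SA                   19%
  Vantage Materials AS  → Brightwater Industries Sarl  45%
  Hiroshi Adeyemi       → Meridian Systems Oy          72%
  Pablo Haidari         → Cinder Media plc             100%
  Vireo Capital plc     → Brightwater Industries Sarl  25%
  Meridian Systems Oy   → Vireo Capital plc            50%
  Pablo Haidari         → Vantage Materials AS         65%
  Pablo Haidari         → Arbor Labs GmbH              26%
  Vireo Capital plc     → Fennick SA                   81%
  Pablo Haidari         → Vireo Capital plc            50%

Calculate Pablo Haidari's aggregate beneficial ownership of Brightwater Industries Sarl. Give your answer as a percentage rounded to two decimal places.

44.00%

Pablo reaches Brightwater along 3 paths.
Via Vantage: 65% × 45% = 29.25%.
Via Meridian → Vireo: 18% × 50% × 25% = 2.25%.
Via Vireo: 50% × 25% = 12.5%.
Total: 29.25% + 2.25% + 12.5% = 44%.
Rounded: 44.00%.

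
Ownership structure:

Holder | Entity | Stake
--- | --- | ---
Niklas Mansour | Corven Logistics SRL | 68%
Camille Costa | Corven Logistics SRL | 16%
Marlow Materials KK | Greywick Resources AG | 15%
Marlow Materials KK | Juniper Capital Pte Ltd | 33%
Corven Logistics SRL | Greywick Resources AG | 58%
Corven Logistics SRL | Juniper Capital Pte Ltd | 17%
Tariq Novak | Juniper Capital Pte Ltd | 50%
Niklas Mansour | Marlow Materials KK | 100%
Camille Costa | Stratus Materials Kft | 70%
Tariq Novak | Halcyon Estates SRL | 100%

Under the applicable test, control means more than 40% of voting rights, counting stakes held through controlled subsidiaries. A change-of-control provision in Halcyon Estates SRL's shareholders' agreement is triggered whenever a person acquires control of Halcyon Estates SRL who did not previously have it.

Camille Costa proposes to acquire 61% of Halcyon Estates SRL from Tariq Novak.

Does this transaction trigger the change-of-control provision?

The purchase adds only to Camille's holdings (Tariq's stake shrinks), so Camille is the only person who could newly come to control Halcyon.
Camille holds 70% of Stratus, so Camille controls Stratus.
Neither Camille nor any entity Camille controls holds any voting interest in Halcyon.
So before the transaction, Camille does not control Halcyon.
After the purchase, Camille holds 61% of Halcyon directly, and Tariq's stake falls to 39%.
Camille holds 61% of Halcyon, so Camille controls Halcyon.
Camille did not control Halcyon before and does after, so the clause is triggered.

Yes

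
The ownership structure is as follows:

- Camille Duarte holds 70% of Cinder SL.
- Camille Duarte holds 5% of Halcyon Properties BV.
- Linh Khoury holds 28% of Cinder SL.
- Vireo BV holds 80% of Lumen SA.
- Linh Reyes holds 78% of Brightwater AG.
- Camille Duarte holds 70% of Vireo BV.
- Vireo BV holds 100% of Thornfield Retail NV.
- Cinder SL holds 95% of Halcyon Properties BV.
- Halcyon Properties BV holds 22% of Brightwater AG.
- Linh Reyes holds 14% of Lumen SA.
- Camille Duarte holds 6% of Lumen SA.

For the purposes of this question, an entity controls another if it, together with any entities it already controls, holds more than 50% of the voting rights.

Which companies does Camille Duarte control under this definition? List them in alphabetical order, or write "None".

Cinder SL, Halcyon Properties BV, Lumen SA, Thornfield Retail NV, Vireo BV

Camille holds 70% of Vireo, so Camille controls Vireo.
Camille and Vireo together hold 6% + 80% = 86% of Lumen, so Camille controls Lumen.
Camille holds 70% of Cinder, so Camille controls Cinder.
Camille and Cinder together hold 5% + 95% = 100% of Halcyon, so Camille controls Halcyon.
Vireo holds 100% of Thornfield, so Camille controls Thornfield.
No other company's threshold is met.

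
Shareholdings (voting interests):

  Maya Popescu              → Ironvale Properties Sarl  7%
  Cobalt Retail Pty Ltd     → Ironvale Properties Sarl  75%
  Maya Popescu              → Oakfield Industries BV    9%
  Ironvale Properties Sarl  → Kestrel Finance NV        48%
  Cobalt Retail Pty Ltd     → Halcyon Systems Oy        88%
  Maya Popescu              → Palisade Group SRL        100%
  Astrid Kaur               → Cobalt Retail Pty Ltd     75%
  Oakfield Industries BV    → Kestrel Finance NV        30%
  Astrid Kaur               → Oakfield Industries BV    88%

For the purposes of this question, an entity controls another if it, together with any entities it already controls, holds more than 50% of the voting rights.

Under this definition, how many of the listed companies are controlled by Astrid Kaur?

Astrid holds 75% of Cobalt, so Astrid controls Cobalt.
Cobalt holds 75% of Ironvale, so Astrid controls Ironvale.
Cobalt holds 88% of Halcyon, so Astrid controls Halcyon.
Astrid holds 88% of Oakfield, so Astrid controls Oakfield.
Oakfield and Ironvale together hold 30% + 48% = 78% of Kestrel, so Astrid controls Kestrel.
No other company's threshold is met.
Astrid controls 5 companies.

5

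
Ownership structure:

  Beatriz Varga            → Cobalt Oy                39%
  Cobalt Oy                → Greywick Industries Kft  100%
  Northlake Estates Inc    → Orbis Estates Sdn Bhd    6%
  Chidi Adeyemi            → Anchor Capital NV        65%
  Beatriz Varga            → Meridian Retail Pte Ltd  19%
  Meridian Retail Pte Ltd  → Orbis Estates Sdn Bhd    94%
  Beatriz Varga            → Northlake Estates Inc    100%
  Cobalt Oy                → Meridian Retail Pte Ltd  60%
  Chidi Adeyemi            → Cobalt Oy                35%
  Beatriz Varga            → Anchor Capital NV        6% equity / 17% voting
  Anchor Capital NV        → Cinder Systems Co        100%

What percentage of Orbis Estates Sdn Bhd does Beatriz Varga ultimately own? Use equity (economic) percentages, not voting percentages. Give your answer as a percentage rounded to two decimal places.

45.86%

Beatriz reaches Orbis along 3 paths.
Via Northlake: 100% × 6% = 6%.
Via Cobalt → Meridian: 39% × 60% × 94% = 21.996%.
Via Meridian: 19% × 94% = 17.86%.
Total: 6% + 21.996% + 17.86% = 45.856%.
Rounded: 45.86%.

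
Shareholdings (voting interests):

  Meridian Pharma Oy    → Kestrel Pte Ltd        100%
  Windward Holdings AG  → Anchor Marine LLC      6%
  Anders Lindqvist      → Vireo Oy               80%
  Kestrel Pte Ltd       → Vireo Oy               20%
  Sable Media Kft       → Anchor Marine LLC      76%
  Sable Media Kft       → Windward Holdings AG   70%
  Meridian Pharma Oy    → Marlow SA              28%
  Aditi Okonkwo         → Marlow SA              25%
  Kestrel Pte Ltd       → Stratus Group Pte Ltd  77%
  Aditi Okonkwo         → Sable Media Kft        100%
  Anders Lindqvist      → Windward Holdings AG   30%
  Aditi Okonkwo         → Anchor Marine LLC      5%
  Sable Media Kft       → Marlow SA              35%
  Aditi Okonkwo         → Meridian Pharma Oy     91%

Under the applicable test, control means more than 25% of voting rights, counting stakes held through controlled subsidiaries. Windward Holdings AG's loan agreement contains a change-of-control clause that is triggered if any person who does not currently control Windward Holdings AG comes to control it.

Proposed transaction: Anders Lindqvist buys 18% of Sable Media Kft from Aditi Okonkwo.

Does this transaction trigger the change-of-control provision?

No

The purchase adds only to Anders's holdings (Aditi's stake shrinks), so Anders is the only person who could newly come to control Windward.
Anders holds 30% of Windward, so Anders controls Windward.
So Anders already controls Windward before the transaction.
After the purchase, Anders holds 18% of Sable directly, and Aditi's stake falls to 82%.
Anders controlled Windward already, so this is not a new person acquiring control; every other person's position is unchanged or reduced.
No new person acquires control, so the clause is not triggered.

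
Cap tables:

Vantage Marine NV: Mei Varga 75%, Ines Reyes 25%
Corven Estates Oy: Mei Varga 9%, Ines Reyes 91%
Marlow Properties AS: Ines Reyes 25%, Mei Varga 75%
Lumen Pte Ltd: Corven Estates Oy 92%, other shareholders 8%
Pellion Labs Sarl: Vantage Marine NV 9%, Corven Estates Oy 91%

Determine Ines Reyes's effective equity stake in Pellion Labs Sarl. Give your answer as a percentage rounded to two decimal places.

85.06%

Ines reaches Pellion along 2 paths.
Via Vantage: 25% × 9% = 2.25%.
Via Corven: 91% × 91% = 82.81%.
Total: 2.25% + 82.81% = 85.06%.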